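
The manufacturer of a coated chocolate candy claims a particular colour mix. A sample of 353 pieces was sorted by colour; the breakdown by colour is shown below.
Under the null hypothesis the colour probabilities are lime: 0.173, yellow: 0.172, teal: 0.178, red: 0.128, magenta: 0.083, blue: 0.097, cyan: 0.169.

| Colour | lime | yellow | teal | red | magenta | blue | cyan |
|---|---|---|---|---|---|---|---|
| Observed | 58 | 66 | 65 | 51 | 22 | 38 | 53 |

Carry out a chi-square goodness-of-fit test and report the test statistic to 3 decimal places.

Expected counts E_i = n·p_i: 353×0.173 = 61.069, 353×0.172 = 60.716, 353×0.178 = 62.834, 353×0.128 = 45.184, 353×0.083 = 29.299, 353×0.097 = 34.241, 353×0.169 = 59.657.
χ² = (58−61.069)²/61.069 + (66−60.716)²/60.716 + (65−62.834)²/62.834 + (51−45.184)²/45.184 + (22−29.299)²/29.299 + (38−34.241)²/34.241 + (53−59.657)²/59.657
   = 0.1542 + 0.4599 + 0.0747 + 0.7486 + 1.8183 + 0.4127 + 0.7428
Sum = 4.411

4.411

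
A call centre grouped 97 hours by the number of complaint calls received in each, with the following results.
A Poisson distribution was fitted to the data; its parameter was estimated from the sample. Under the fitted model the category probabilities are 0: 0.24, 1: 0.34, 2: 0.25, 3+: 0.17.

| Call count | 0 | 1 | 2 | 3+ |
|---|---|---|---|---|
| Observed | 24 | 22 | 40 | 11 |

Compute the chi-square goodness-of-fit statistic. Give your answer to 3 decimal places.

Expected counts E_i = n·p_i: 97×0.24 = 23.28, 97×0.34 = 32.98, 97×0.25 = 24.25, 97×0.17 = 16.49.
cat         O        E   (O−E)²/E
0          24    23.28     0.0223
1          22    32.98     3.6556
2          40    24.25    10.2294
3+         11    16.49     1.8278
Sum = 15.735

15.735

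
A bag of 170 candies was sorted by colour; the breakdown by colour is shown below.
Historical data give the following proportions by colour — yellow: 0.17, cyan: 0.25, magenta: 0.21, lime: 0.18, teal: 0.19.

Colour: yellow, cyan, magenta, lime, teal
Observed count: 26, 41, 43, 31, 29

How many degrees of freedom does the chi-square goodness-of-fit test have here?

There are k = 5 categories and no parameters were estimated from the data, so df = 5 − 1 = 4.

4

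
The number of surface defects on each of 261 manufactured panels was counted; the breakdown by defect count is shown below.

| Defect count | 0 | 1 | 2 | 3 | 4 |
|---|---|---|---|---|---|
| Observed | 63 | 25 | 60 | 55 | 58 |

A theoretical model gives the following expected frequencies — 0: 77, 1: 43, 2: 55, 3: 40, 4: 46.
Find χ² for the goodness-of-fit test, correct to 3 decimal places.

χ² = (63−77)²/77 + (25−43)²/43 + (60−55)²/55 + (55−40)²/40 + (58−46)²/46
   = 2.5455 + 7.5349 + 0.4545 + 5.6250 + 3.1304
Sum = 19.290

19.290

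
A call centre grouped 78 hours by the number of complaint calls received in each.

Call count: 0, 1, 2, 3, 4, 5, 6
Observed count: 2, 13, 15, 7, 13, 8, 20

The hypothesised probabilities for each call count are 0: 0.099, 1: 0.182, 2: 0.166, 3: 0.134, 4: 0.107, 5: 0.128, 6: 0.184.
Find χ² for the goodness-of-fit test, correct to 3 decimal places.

Expected counts E_i = n·p_i: 78×0.099 = 7.722, 78×0.182 = 14.196, 78×0.166 = 12.948, 78×0.134 = 10.452, 78×0.107 = 8.346, 78×0.128 = 9.984, 78×0.184 = 14.352.
0: (2 − 7.722)²/7.722 = 32.741284/7.722 = 4.2400
1: (13 − 14.196)²/14.196 = 1.430416/14.196 = 0.1008
2: (15 − 12.948)²/12.948 = 4.210704/12.948 = 0.3252
3: (7 − 10.452)²/10.452 = 11.916304/10.452 = 1.1401
4: (13 − 8.346)²/8.346 = 21.659716/8.346 = 2.5952
5: (8 − 9.984)²/9.984 = 3.936256/9.984 = 0.3943
6: (20 − 14.352)²/14.352 = 31.899904/14.352 = 2.2227
Sum = 11.018

11.018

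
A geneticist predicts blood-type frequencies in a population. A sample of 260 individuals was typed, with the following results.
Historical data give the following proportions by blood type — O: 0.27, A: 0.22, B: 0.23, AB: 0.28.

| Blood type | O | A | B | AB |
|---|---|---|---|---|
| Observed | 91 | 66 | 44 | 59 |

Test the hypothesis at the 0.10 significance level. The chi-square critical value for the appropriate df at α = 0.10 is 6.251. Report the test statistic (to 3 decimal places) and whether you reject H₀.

14.307; reject

Expected counts E_i = n·p_i: 260×0.27 = 70.2, 260×0.22 = 57.2, 260×0.23 = 59.8, 260×0.28 = 72.8.
χ² = (91−70.2)²/70.2 + (66−57.2)²/57.2 + (44−59.8)²/59.8 + (59−72.8)²/72.8
   = 6.1630 + 1.3538 + 4.1746 + 2.6159
Sum = 14.307
df = 3. Since 14.307 > 6.251, we reject H₀.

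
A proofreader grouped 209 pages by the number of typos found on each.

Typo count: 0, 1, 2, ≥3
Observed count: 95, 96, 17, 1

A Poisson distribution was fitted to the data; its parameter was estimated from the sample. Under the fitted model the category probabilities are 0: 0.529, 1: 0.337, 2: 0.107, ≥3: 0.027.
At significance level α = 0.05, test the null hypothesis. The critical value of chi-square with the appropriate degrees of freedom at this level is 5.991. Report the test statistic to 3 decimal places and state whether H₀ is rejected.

Expected counts E_i = n·p_i: 209×0.529 = 110.561, 209×0.337 = 70.433, 209×0.107 = 22.363, 209×0.027 = 5.643.
0: (95 − 110.561)²/110.561 = 242.144721/110.561 = 2.1901
1: (96 − 70.433)²/70.433 = 653.671489/70.433 = 9.2808
2: (17 − 22.363)²/22.363 = 28.761769/22.363 = 1.2861
≥3: (1 − 5.643)²/5.643 = 21.557449/5.643 = 3.8202
Sum = 16.577
df = 2. Since 16.577 > 5.991, we reject H₀.

16.577; reject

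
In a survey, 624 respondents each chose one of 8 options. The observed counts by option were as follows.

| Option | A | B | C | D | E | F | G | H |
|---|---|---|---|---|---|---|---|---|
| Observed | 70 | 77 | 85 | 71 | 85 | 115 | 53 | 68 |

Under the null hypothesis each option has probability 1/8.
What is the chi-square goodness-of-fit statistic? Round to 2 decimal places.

29.56

Expected count for each of the 8 categories: 624/8 = 78.
A: (70 − 78)²/78 = 64/78 = 0.821
B: (77 − 78)²/78 = 1/78 = 0.013
C: (85 − 78)²/78 = 49/78 = 0.628
D: (71 − 78)²/78 = 49/78 = 0.628
E: (85 − 78)²/78 = 49/78 = 0.628
F: (115 − 78)²/78 = 1369/78 = 17.551
G: (53 − 78)²/78 = 625/78 = 8.013
H: (68 − 78)²/78 = 100/78 = 1.282
Sum = 29.56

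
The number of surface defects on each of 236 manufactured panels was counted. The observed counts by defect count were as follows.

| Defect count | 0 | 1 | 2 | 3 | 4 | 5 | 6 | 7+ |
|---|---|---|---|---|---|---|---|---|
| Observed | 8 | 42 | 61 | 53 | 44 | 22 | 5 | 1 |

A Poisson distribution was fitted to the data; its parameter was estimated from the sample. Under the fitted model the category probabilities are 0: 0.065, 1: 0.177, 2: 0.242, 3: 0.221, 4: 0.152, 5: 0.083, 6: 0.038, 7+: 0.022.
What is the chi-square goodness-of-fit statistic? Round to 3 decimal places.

Expected counts E_i = n·p_i: 236×0.065 = 15.34, 236×0.177 = 41.772, 236×0.242 = 57.112, 236×0.221 = 52.156, 236×0.152 = 35.872, 236×0.083 = 19.588, 236×0.038 = 8.968, 236×0.022 = 5.192.
cat         O        E   (O−E)²/E
0           8    15.34     3.5121
1          42   41.772     0.0012
2          61   57.112     0.2647
3          53   52.156     0.0137
4          44   35.872     1.8417
5          22   19.588     0.2970
6           5    8.968     1.7557
7+          1    5.192     3.3846
Sum = 11.071

11.071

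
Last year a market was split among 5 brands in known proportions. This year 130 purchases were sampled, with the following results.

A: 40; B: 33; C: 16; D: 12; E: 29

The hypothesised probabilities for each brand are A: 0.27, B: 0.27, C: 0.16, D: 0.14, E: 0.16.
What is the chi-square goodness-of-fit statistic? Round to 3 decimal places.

Expected counts E_i = n·p_i: 130×0.27 = 35.1, 130×0.27 = 35.1, 130×0.16 = 20.8, 130×0.14 = 18.2, 130×0.16 = 20.8.
χ² = (40−35.1)²/35.1 + (33−35.1)²/35.1 + (16−20.8)²/20.8 + (12−18.2)²/18.2 + (29−20.8)²/20.8
   = 0.6840 + 0.1256 + 1.1077 + 2.1121 + 3.2327
Sum = 7.262

7.262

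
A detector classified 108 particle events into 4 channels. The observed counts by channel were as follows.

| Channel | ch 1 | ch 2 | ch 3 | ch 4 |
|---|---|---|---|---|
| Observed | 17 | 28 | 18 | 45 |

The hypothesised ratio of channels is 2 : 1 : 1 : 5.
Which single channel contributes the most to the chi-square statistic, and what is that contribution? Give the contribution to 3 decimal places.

ch 2, 21.333

Ratio total = 9. Expected counts: 108×2/9 = 24, 108×1/9 = 12, 108×1/9 = 12, 108×5/9 = 60.
χ² = (17−24)²/24 + (28−12)²/12 + (18−12)²/12 + (45−60)²/60
   = 2.0417 + 21.3333 + 3.0000 + 3.7500
The largest term is for ch 2: 21.333.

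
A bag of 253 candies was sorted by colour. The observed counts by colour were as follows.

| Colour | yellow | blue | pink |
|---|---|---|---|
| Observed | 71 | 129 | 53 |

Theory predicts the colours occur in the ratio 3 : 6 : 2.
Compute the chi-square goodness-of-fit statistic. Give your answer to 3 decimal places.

Ratio total = 11. Expected counts: 253×3/11 = 69, 253×6/11 = 138, 253×2/11 = 46.
χ² = (71−69)²/69 + (129−138)²/138 + (53−46)²/46
   = 0.0580 + 0.5870 + 1.0652
Sum = 1.710

1.710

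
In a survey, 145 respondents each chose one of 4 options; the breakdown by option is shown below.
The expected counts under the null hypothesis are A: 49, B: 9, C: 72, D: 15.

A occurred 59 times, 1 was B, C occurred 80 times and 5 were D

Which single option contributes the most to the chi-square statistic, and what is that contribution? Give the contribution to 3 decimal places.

B, 7.111

χ² = (59−49)²/49 + (1−9)²/9 + (80−72)²/72 + (5−15)²/15
   = 2.0408 + 7.1111 + 0.8889 + 6.6667
The largest term is for B: 7.111.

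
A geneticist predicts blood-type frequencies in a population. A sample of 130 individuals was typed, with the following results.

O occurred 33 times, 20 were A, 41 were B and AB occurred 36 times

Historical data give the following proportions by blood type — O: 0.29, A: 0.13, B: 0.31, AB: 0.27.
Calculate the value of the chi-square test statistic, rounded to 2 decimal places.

1.19

Expected counts E_i = n·p_i: 130×0.29 = 37.7, 130×0.13 = 16.9, 130×0.31 = 40.3, 130×0.27 = 35.1.
O: (33 − 37.7)²/37.7 = 22.09/37.7 = 0.586
A: (20 − 16.9)²/16.9 = 9.61/16.9 = 0.569
B: (41 − 40.3)²/40.3 = 0.49/40.3 = 0.012
AB: (36 − 35.1)²/35.1 = 0.81/35.1 = 0.023
Sum = 1.19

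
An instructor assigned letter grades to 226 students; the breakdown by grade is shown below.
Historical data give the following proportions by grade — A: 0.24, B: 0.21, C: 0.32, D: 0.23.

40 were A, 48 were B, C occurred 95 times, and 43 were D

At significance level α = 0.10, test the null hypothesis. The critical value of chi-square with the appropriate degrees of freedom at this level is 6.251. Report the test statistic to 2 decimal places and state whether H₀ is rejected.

12.41; reject

Expected counts E_i = n·p_i: 226×0.24 = 54.24, 226×0.21 = 47.46, 226×0.32 = 72.32, 226×0.23 = 51.98.
A: (40 − 54.24)²/54.24 = 202.7776/54.24 = 3.739
B: (48 − 47.46)²/47.46 = 0.2916/47.46 = 0.006
C: (95 − 72.32)²/72.32 = 514.3824/72.32 = 7.113
D: (43 − 51.98)²/51.98 = 80.6404/51.98 = 1.551
Sum = 12.41
df = 3. Since 12.41 > 6.251, we reject H₀.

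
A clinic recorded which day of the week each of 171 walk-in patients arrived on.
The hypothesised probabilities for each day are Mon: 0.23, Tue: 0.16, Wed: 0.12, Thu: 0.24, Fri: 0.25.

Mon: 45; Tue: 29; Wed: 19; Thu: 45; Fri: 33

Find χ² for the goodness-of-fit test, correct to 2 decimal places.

3.63

Expected counts E_i = n·p_i: 171×0.23 = 39.33, 171×0.16 = 27.36, 171×0.12 = 20.52, 171×0.24 = 41.04, 171×0.25 = 42.75.
χ² = (45−39.33)²/39.33 + (29−27.36)²/27.36 + (19−20.52)²/20.52 + (45−41.04)²/41.04 + (33−42.75)²/42.75
   = 0.817 + 0.098 + 0.113 + 0.382 + 2.224
Sum = 3.63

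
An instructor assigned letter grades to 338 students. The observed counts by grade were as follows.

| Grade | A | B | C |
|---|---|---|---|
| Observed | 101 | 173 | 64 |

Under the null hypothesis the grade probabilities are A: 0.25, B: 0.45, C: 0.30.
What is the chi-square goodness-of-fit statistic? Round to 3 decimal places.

19.888

Expected counts E_i = n·p_i: 338×0.25 = 84.5, 338×0.45 = 152.1, 338×0.30 = 101.4.
χ² = (101−84.5)²/84.5 + (173−152.1)²/152.1 + (64−101.4)²/101.4
   = 3.2219 + 2.8719 + 13.7945
Sum = 19.888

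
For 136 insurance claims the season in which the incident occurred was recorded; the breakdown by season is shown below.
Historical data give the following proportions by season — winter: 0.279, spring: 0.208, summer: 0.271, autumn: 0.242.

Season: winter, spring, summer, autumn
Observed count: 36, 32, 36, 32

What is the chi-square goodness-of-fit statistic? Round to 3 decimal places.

Expected counts E_i = n·p_i: 136×0.279 = 37.944, 136×0.208 = 28.288, 136×0.271 = 36.856, 136×0.242 = 32.912.
χ² = (36−37.944)²/37.944 + (32−28.288)²/28.288 + (36−36.856)²/36.856 + (32−32.912)²/32.912
   = 0.0996 + 0.4871 + 0.0199 + 0.0253
Sum = 0.632

0.632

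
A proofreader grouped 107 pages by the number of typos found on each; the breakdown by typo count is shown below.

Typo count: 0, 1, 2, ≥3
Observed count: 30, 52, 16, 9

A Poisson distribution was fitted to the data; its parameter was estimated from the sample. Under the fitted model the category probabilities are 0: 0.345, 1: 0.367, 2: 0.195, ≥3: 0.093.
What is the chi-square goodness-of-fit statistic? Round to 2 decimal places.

Expected counts E_i = n·p_i: 107×0.345 = 36.915, 107×0.367 = 39.269, 107×0.195 = 20.865, 107×0.093 = 9.951.
cat         O        E   (O−E)²/E
0          30   36.915      1.295
1          52   39.269      4.127
2          16   20.865      1.134
≥3          9    9.951      0.091
Sum = 6.65

6.65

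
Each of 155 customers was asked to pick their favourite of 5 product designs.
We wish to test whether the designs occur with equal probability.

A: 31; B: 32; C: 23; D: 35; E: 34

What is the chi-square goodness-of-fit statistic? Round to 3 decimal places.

Under H₀ each category has probability 1/5, so each expected count is 155/5 = 31.
A: (31 − 31)²/31 = 0/31 = 0.0000
B: (32 − 31)²/31 = 1/31 = 0.0323
C: (23 − 31)²/31 = 64/31 = 2.0645
D: (35 − 31)²/31 = 16/31 = 0.5161
E: (34 − 31)²/31 = 9/31 = 0.2903
Sum = 2.903

2.903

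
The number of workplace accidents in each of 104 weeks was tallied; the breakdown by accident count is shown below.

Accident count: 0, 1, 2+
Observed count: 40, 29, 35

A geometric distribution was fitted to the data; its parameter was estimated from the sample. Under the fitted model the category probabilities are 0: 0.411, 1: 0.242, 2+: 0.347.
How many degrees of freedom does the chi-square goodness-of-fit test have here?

There are k = 3 categories and 1 parameter estimated from the data, so df = 3 − 1 − 1 = 1.

1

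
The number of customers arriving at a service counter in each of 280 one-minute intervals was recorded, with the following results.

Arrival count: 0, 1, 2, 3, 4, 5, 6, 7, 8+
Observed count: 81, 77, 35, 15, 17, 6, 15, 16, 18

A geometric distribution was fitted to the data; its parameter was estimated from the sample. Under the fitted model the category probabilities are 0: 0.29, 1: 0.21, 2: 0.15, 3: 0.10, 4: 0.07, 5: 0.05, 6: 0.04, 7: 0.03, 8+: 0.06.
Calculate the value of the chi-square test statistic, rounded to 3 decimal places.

26.004

Expected counts E_i = n·p_i: 280×0.29 = 81.2, 280×0.21 = 58.8, 280×0.15 = 42, 280×0.10 = 28, 280×0.07 = 19.6, 280×0.05 = 14, 280×0.04 = 11.2, 280×0.03 = 8.4, 280×0.06 = 16.8.
cat         O        E   (O−E)²/E
0          81     81.2     0.0005
1          77     58.8     5.6333
2          35       42     1.1667
3          15       28     6.0357
4          17     19.6     0.3449
5           6       14     4.5714
6          15     11.2     1.2893
7          16      8.4     6.8762
8+         18     16.8     0.0857
Sum = 26.004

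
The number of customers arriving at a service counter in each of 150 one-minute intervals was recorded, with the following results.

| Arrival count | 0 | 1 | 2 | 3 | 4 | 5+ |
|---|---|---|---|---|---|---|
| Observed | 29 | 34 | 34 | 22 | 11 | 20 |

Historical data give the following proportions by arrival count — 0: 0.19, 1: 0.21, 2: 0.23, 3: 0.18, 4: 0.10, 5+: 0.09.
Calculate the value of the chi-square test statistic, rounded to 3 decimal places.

Expected counts E_i = n·p_i: 150×0.19 = 28.5, 150×0.21 = 31.5, 150×0.23 = 34.5, 150×0.18 = 27, 150×0.10 = 15, 150×0.09 = 13.5.
0: (29 − 28.5)²/28.5 = 0.25/28.5 = 0.0088
1: (34 − 31.5)²/31.5 = 6.25/31.5 = 0.1984
2: (34 − 34.5)²/34.5 = 0.25/34.5 = 0.0072
3: (22 − 27)²/27 = 25/27 = 0.9259
4: (11 − 15)²/15 = 16/15 = 1.0667
5+: (20 − 13.5)²/13.5 = 42.25/13.5 = 3.1296
Sum = 5.337

5.337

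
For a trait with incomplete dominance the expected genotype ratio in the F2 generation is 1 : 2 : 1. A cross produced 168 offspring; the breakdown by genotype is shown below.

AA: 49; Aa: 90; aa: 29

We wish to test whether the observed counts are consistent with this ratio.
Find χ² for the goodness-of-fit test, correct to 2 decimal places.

Ratio total = 4. Expected counts: 168×1/4 = 42, 168×2/4 = 84, 168×1/4 = 42.
cat         O        E   (O−E)²/E
AA         49       42      1.167
Aa         90       84      0.429
aa         29       42      4.024
Sum = 5.62

5.62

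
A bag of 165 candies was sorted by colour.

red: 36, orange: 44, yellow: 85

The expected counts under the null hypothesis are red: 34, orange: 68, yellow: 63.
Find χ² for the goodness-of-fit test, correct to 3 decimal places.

16.271

red: (36 − 34)²/34 = 4/34 = 0.1176
orange: (44 − 68)²/68 = 576/68 = 8.4706
yellow: (85 − 63)²/63 = 484/63 = 7.6825
Sum = 16.271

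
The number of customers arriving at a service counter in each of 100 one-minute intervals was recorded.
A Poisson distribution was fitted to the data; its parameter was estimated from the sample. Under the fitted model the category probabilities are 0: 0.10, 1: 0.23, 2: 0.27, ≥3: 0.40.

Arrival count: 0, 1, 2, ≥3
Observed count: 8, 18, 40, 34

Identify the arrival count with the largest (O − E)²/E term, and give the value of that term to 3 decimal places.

Expected counts E_i = n·p_i: 100×0.10 = 10, 100×0.23 = 23, 100×0.27 = 27, 100×0.40 = 40.
0: (8 − 10)²/10 = 4/10 = 0.4000
1: (18 − 23)²/23 = 25/23 = 1.0870
2: (40 − 27)²/27 = 169/27 = 6.2593
≥3: (34 − 40)²/40 = 36/40 = 0.9000
The largest term is for 2: 6.259.

2, 6.259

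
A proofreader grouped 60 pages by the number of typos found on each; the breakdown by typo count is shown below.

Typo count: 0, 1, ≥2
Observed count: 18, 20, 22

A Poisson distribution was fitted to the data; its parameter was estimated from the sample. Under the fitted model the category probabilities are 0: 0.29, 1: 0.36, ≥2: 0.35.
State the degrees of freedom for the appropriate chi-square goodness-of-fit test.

1

There are k = 3 categories and 1 parameter estimated from the data, so df = 3 − 1 − 1 = 1.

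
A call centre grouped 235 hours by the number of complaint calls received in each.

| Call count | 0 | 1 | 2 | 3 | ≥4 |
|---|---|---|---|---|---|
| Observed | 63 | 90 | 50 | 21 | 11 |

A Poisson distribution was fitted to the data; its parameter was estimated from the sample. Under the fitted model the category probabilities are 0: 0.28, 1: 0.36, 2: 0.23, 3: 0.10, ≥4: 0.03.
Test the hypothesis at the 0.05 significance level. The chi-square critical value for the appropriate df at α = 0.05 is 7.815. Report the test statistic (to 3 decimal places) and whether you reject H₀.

3.246; do not reject

Expected counts E_i = n·p_i: 235×0.28 = 65.8, 235×0.36 = 84.6, 235×0.23 = 54.05, 235×0.10 = 23.5, 235×0.03 = 7.05.
cat         O        E   (O−E)²/E
0          63     65.8     0.1191
1          90     84.6     0.3447
2          50    54.05     0.3035
3          21     23.5     0.2660
≥4         11     7.05     2.2131
Sum = 3.246
df = 3. Since 3.246 < 7.815, we do not reject H₀.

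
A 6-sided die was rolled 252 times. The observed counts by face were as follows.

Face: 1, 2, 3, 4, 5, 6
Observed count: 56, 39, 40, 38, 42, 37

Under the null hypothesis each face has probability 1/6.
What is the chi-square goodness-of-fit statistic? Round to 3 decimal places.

Expected count for each of the 6 categories: 252/6 = 42.
1: (56 − 42)²/42 = 196/42 = 4.6667
2: (39 − 42)²/42 = 9/42 = 0.2143
3: (40 − 42)²/42 = 4/42 = 0.0952
4: (38 − 42)²/42 = 16/42 = 0.3810
5: (42 − 42)²/42 = 0/42 = 0.0000
6: (37 − 42)²/42 = 25/42 = 0.5952
Sum = 5.952

5.952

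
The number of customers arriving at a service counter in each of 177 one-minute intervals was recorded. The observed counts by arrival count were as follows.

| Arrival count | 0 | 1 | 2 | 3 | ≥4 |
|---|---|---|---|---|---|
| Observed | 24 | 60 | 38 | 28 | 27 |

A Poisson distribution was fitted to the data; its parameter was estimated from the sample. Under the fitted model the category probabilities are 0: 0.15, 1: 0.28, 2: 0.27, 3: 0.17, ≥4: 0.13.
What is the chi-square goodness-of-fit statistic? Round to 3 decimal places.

Expected counts E_i = n·p_i: 177×0.15 = 26.55, 177×0.28 = 49.56, 177×0.27 = 47.79, 177×0.17 = 30.09, 177×0.13 = 23.01.
χ² = (24−26.55)²/26.55 + (60−49.56)²/49.56 + (38−47.79)²/47.79 + (28−30.09)²/30.09 + (27−23.01)²/23.01
   = 0.2449 + 2.1992 + 2.0055 + 0.1452 + 0.6919
Sum = 5.287

5.287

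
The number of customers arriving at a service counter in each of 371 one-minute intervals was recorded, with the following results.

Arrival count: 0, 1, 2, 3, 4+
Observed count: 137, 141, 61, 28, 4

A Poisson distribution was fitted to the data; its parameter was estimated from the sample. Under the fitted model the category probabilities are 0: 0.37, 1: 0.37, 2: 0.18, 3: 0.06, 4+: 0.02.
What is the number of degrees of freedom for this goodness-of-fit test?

3

There are k = 5 categories and 1 parameter estimated from the data, so df = 5 − 1 − 1 = 3.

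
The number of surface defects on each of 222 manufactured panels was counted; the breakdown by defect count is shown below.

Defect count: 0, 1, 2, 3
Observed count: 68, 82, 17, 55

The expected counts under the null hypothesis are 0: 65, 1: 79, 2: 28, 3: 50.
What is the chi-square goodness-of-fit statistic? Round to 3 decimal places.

χ² = (68−65)²/65 + (82−79)²/79 + (17−28)²/28 + (55−50)²/50
   = 0.1385 + 0.1139 + 4.3214 + 0.5000
Sum = 5.074

5.074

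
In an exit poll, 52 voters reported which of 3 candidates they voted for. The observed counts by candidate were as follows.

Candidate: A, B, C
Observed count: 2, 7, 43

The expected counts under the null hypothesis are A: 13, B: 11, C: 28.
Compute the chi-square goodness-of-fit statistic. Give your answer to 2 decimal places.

A: (2 − 13)²/13 = 121/13 = 9.308
B: (7 − 11)²/11 = 16/11 = 1.455
C: (43 − 28)²/28 = 225/28 = 8.036
Sum = 18.80

18.80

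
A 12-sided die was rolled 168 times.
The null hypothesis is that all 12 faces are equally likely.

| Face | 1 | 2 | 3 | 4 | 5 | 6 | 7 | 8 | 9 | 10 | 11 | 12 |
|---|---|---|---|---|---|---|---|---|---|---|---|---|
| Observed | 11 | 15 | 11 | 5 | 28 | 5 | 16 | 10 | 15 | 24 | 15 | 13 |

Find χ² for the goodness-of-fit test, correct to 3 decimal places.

35.714

Expected count for each of the 12 categories: 168/12 = 14.
1: (11 − 14)²/14 = 9/14 = 0.6429
2: (15 − 14)²/14 = 1/14 = 0.0714
3: (11 − 14)²/14 = 9/14 = 0.6429
4: (5 − 14)²/14 = 81/14 = 5.7857
5: (28 − 14)²/14 = 196/14 = 14.0000
6: (5 − 14)²/14 = 81/14 = 5.7857
7: (16 − 14)²/14 = 4/14 = 0.2857
8: (10 − 14)²/14 = 16/14 = 1.1429
9: (15 − 14)²/14 = 1/14 = 0.0714
10: (24 − 14)²/14 = 100/14 = 7.1429
11: (15 − 14)²/14 = 1/14 = 0.0714
12: (13 − 14)²/14 = 1/14 = 0.0714
Sum = 35.714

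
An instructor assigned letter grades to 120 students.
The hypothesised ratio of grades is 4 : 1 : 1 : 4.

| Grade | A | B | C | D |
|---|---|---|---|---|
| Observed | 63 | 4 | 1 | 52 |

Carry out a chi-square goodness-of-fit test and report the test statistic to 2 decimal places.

Ratio total = 10. Expected counts: 120×4/10 = 48, 120×1/10 = 12, 120×1/10 = 12, 120×4/10 = 48.
cat         O        E   (O−E)²/E
A          63       48      4.688
B           4       12      5.333
C           1       12     10.083
D          52       48      0.333
Sum = 20.44

20.44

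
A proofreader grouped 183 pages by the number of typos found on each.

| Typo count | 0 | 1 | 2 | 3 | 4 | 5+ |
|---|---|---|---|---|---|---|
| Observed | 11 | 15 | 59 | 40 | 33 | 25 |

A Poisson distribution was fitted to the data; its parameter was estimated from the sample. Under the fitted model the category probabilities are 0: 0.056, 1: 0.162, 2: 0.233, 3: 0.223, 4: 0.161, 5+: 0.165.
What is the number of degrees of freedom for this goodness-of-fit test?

4

There are k = 6 categories and 1 parameter estimated from the data, so df = 6 − 1 − 1 = 4.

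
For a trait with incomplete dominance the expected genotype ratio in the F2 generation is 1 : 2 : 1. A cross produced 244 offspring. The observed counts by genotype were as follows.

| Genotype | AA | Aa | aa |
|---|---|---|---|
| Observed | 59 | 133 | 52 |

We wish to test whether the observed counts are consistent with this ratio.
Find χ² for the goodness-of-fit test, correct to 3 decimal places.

Ratio total = 4. Expected counts: 244×1/4 = 61, 244×2/4 = 122, 244×1/4 = 61.
χ² = (59−61)²/61 + (133−122)²/122 + (52−61)²/61
   = 0.0656 + 0.9918 + 1.3279
Sum = 2.385

2.385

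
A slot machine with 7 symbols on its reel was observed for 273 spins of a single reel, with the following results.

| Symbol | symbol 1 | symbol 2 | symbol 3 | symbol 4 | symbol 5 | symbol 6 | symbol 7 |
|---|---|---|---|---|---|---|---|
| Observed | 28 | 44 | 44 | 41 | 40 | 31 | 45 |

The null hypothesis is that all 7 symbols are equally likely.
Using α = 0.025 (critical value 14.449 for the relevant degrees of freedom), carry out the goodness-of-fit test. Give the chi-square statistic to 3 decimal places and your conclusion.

7.077; do not reject

Expected count for each of the 7 categories: 273/7 = 39.
symbol 1: (28 − 39)²/39 = 121/39 = 3.1026
symbol 2: (44 − 39)²/39 = 25/39 = 0.6410
symbol 3: (44 − 39)²/39 = 25/39 = 0.6410
symbol 4: (41 − 39)²/39 = 4/39 = 0.1026
symbol 5: (40 − 39)²/39 = 1/39 = 0.0256
symbol 6: (31 − 39)²/39 = 64/39 = 1.6410
symbol 7: (45 − 39)²/39 = 36/39 = 0.9231
Sum = 7.077
df = 6. Since 7.077 < 14.449, we do not reject H₀.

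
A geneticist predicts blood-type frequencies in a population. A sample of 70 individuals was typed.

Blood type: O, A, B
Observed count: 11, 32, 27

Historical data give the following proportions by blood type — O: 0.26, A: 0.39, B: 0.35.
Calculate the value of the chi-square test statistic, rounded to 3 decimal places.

3.913

Expected counts E_i = n·p_i: 70×0.26 = 18.2, 70×0.39 = 27.3, 70×0.35 = 24.5.
cat         O        E   (O−E)²/E
O          11     18.2     2.8484
A          32     27.3     0.8092
B          27     24.5     0.2551
Sum = 3.913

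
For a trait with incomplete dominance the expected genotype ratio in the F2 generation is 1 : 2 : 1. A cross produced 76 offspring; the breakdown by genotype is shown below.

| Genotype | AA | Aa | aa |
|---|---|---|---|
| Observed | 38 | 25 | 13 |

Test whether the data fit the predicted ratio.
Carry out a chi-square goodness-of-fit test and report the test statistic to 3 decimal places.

Ratio total = 4. Expected counts: 76×1/4 = 19, 76×2/4 = 38, 76×1/4 = 19.
cat         O        E   (O−E)²/E
AA         38       19    19.0000
Aa         25       38     4.4474
aa         13       19     1.8947
Sum = 25.342

25.342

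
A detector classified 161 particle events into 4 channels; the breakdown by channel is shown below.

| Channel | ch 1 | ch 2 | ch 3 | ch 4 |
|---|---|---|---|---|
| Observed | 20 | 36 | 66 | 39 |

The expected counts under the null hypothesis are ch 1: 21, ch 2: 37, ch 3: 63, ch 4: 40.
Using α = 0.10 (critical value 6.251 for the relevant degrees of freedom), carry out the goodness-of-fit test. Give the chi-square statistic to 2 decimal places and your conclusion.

0.24; do not reject

ch 1: (20 − 21)²/21 = 1/21 = 0.048
ch 2: (36 − 37)²/37 = 1/37 = 0.027
ch 3: (66 − 63)²/63 = 9/63 = 0.143
ch 4: (39 − 40)²/40 = 1/40 = 0.025
Sum = 0.24
df = 3. Since 0.24 < 6.251, we do not reject H₀.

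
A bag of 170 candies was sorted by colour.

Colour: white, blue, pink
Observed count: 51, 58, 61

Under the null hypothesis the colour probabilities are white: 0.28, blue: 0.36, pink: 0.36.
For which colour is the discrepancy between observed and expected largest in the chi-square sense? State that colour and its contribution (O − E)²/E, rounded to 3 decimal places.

white, 0.243

Expected counts E_i = n·p_i: 170×0.28 = 47.6, 170×0.36 = 61.2, 170×0.36 = 61.2.
χ² = (51−47.6)²/47.6 + (58−61.2)²/61.2 + (61−61.2)²/61.2
   = 0.2429 + 0.1673 + 0.0007
The largest term is for white: 0.243.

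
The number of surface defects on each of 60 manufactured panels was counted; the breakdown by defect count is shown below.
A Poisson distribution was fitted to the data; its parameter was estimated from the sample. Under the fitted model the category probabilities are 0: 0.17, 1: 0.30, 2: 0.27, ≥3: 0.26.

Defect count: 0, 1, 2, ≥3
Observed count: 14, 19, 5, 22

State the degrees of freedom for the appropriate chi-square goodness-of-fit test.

2

There are k = 4 categories and 1 parameter estimated from the data, so df = 4 − 1 − 1 = 2.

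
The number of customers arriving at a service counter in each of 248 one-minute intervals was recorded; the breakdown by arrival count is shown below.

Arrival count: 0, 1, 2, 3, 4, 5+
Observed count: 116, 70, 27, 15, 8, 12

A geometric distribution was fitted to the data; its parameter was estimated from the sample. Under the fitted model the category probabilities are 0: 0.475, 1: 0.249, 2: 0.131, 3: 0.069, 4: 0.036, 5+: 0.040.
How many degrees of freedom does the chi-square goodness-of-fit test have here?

There are k = 6 categories and 1 parameter estimated from the data, so df = 6 − 1 − 1 = 4.

4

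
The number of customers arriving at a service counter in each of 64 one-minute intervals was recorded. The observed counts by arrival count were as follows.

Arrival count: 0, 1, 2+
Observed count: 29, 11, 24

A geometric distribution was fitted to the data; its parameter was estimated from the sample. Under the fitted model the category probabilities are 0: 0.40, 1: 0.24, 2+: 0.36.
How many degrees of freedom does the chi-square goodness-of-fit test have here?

There are k = 3 categories and 1 parameter estimated from the data, so df = 3 − 1 − 1 = 1.

1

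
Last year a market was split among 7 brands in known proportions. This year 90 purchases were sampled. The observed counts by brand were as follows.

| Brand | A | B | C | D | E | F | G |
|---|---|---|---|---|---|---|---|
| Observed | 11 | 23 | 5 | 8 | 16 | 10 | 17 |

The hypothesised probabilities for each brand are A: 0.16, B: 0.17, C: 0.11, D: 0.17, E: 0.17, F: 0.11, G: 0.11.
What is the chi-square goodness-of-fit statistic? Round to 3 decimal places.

Expected counts E_i = n·p_i: 90×0.16 = 14.4, 90×0.17 = 15.3, 90×0.11 = 9.9, 90×0.17 = 15.3, 90×0.17 = 15.3, 90×0.11 = 9.9, 90×0.11 = 9.9.
cat         O        E   (O−E)²/E
A          11     14.4     0.8028
B          23     15.3     3.8752
C           5      9.9     2.4253
D           8     15.3     3.4830
E          16     15.3     0.0320
F          10      9.9     0.0010
G          17      9.9     5.0919
Sum = 15.711

15.711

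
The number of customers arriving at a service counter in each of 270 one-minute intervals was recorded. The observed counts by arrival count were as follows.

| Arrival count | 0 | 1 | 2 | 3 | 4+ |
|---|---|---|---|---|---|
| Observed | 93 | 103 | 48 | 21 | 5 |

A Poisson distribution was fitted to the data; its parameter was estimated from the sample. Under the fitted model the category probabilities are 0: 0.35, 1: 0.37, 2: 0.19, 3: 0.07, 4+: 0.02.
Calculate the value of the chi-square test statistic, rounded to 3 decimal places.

Expected counts E_i = n·p_i: 270×0.35 = 94.5, 270×0.37 = 99.9, 270×0.19 = 51.3, 270×0.07 = 18.9, 270×0.02 = 5.4.
χ² = (93−94.5)²/94.5 + (103−99.9)²/99.9 + (48−51.3)²/51.3 + (21−18.9)²/18.9 + (5−5.4)²/5.4
   = 0.0238 + 0.0962 + 0.2123 + 0.2333 + 0.0296
Sum = 0.595

0.595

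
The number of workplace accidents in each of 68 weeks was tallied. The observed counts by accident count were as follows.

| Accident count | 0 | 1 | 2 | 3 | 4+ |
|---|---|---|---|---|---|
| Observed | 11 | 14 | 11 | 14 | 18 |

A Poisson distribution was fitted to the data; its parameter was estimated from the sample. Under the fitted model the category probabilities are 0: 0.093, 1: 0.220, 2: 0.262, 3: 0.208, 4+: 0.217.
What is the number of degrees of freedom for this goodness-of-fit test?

There are k = 5 categories and 1 parameter estimated from the data, so df = 5 − 1 − 1 = 3.

3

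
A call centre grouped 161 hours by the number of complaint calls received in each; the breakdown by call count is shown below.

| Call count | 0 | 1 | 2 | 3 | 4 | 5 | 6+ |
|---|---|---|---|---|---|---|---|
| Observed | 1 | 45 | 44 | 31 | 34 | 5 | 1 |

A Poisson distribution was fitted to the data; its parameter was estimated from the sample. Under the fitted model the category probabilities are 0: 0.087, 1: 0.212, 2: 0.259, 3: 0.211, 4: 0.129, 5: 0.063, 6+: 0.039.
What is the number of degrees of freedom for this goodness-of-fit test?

5

There are k = 7 categories and 1 parameter estimated from the data, so df = 7 − 1 − 1 = 5.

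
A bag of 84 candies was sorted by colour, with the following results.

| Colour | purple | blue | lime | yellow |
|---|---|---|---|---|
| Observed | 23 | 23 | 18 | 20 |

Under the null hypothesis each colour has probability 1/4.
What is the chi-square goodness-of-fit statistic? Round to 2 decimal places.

0.86

Under H₀ each category has probability 1/4, so each expected count is 84/4 = 21.
cat         O        E   (O−E)²/E
purple     23       21      0.190
blue       23       21      0.190
lime       18       21      0.429
yellow     20       21      0.048
Sum = 0.86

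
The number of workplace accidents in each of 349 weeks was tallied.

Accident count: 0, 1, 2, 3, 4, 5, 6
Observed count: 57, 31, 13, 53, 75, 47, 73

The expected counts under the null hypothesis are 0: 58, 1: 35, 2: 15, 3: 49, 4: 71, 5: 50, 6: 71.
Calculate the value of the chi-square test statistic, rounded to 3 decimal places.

cat         O        E   (O−E)²/E
0          57       58     0.0172
1          31       35     0.4571
2          13       15     0.2667
3          53       49     0.3265
4          75       71     0.2254
5          47       50     0.1800
6          73       71     0.0563
Sum = 1.529

1.529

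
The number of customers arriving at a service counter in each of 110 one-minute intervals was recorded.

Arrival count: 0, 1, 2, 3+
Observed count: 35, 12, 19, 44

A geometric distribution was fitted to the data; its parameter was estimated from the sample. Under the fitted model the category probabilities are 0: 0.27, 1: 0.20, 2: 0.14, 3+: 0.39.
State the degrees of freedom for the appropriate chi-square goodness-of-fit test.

There are k = 4 categories and 1 parameter estimated from the data, so df = 4 − 1 − 1 = 2.

2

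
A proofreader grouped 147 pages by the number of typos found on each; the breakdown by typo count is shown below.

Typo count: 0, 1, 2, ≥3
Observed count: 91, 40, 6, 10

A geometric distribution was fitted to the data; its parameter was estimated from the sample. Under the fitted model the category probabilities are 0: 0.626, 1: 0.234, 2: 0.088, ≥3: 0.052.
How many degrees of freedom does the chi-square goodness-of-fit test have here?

There are k = 4 categories and 1 parameter estimated from the data, so df = 4 − 1 − 1 = 2.

2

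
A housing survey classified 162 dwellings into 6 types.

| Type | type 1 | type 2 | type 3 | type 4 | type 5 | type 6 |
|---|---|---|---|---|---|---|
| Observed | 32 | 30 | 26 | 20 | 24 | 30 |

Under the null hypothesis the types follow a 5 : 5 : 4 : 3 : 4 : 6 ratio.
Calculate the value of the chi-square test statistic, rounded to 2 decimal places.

Ratio total = 27. Expected counts: 162×5/27 = 30, 162×5/27 = 30, 162×4/27 = 24, 162×3/27 = 18, 162×4/27 = 24, 162×6/27 = 36.
cat         O        E   (O−E)²/E
type 1     32       30      0.133
type 2     30       30      0.000
type 3     26       24      0.167
type 4     20       18      0.222
type 5     24       24      0.000
type 6     30       36      1.000
Sum = 1.52

1.52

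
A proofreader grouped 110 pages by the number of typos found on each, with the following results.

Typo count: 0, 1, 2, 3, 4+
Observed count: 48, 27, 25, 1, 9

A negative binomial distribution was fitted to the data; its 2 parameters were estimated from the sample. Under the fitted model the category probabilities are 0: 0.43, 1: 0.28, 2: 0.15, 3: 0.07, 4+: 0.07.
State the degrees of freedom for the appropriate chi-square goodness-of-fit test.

2

There are k = 5 categories and 2 parameters estimated from the data, so df = 5 − 1 − 2 = 2.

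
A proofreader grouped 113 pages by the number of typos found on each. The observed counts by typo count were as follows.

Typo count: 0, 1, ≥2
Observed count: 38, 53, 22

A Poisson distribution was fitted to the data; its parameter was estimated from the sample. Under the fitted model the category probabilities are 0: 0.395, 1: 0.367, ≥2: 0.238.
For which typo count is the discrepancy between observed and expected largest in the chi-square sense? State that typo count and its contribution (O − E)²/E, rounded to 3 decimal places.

Expected counts E_i = n·p_i: 113×0.395 = 44.635, 113×0.367 = 41.471, 113×0.238 = 26.894.
cat         O        E   (O−E)²/E
0          38   44.635     0.9863
1          53   41.471     3.2051
≥2         22   26.894     0.8906
The largest term is for 1: 3.205.

1, 3.205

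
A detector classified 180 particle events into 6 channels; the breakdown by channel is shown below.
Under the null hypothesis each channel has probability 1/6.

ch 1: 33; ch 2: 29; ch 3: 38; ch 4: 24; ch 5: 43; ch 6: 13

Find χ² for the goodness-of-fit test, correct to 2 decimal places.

Expected count for each of the 6 categories: 180/6 = 30.
χ² = (33−30)²/30 + (29−30)²/30 + (38−30)²/30 + (24−30)²/30 + (43−30)²/30 + (13−30)²/30
   = 0.300 + 0.033 + 2.133 + 1.200 + 5.633 + 9.633
Sum = 18.93

18.93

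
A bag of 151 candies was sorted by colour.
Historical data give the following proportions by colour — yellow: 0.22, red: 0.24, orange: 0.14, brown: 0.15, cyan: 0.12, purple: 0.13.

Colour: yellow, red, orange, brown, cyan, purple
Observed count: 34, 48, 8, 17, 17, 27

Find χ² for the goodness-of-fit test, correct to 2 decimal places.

Expected counts E_i = n·p_i: 151×0.22 = 33.22, 151×0.24 = 36.24, 151×0.14 = 21.14, 151×0.15 = 22.65, 151×0.12 = 18.12, 151×0.13 = 19.63.
χ² = (34−33.22)²/33.22 + (48−36.24)²/36.24 + (8−21.14)²/21.14 + (17−22.65)²/22.65 + (17−18.12)²/18.12 + (27−19.63)²/19.63
   = 0.018 + 3.816 + 8.167 + 1.409 + 0.069 + 2.767
Sum = 16.25

16.25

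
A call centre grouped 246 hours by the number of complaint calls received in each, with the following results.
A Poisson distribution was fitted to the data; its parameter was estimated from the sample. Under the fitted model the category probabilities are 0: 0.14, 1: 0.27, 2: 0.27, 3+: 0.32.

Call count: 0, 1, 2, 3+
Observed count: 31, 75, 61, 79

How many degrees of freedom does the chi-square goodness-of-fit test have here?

There are k = 4 categories and 1 parameter estimated from the data, so df = 4 − 1 − 1 = 2.

2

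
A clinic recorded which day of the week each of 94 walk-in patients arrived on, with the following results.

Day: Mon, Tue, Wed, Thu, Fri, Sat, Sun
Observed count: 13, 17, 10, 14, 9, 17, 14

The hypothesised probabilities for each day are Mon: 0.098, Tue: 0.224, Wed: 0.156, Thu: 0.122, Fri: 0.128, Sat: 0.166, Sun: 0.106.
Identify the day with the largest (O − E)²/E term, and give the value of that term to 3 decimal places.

Expected counts E_i = n·p_i: 94×0.098 = 9.212, 94×0.224 = 21.056, 94×0.156 = 14.664, 94×0.122 = 11.468, 94×0.128 = 12.032, 94×0.166 = 15.604, 94×0.106 = 9.964.
χ² = (13−9.212)²/9.212 + (17−21.056)²/21.056 + (10−14.664)²/14.664 + (14−11.468)²/11.468 + (9−12.032)²/12.032 + (17−15.604)²/15.604 + (14−9.964)²/9.964
   = 1.5576 + 0.7813 + 1.4834 + 0.5590 + 0.7640 + 0.1249 + 1.6348
The largest term is for Sun: 1.635.

Sun, 1.635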